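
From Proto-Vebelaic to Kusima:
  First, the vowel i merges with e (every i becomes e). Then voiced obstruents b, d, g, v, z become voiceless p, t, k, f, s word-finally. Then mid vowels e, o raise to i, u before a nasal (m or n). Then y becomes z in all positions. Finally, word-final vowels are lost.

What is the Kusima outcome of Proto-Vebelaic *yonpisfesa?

zunpesfes

Kusima: *yonpisfesa > yonpesfesa > yunpesfesa > zunpesfesa > zunpesfes  (by vowel merger, pre-nasal raising, unconditioned shift, apocope)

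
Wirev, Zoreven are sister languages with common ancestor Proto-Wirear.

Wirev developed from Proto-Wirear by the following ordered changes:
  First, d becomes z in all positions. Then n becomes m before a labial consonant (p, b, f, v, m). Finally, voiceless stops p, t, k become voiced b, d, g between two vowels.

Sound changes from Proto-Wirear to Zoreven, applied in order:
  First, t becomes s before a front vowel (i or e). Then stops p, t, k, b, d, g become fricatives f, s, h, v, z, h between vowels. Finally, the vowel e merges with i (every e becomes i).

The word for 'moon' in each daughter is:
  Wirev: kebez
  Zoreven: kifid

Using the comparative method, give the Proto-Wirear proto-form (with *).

*keped

Position 4: Wirev has e, Zoreven has i. Wirev preserves e here (none of its changes turn any other segment into e), so the proto-segment is *e.
Position 5: Wirev has z, Zoreven has d. Zoreven preserves d here (none of its changes turn any other segment into d), so the proto-segment is *d.
Position 2: Wirev has e, Zoreven has i. Wirev preserves e here (none of its changes turn any other segment into e), so the proto-segment is *e.
This points to *keped. Verify forward in each daughter:
Wirev: start from *keped.
  rule 1 (unconditioned shift): keped → kepez
  rule 2: no change — kepez
  rule 3 (intervocalic voicing): kepez → kebez
  ⇒ Wirev kebez
Zoreven: start from *keped.
  rule 1: no change — keped
  rule 2 (intervocalic lenition): keped → kefed
  rule 3 (vowel merger): kefed → kifid
  ⇒ Zoreven kifid
Only *keped yields all of Wirev kebez, Zoreven kifid.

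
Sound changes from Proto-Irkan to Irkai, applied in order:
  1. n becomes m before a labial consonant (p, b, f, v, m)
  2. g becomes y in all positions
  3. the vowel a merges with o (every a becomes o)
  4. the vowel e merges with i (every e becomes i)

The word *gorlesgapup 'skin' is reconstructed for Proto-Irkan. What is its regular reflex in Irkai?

yorlisyopup

Irkai: *gorlesgapup > yorlesyapup > yorlesyopup > yorlisyopup  (by unconditioned shift, vowel merger, vowel merger)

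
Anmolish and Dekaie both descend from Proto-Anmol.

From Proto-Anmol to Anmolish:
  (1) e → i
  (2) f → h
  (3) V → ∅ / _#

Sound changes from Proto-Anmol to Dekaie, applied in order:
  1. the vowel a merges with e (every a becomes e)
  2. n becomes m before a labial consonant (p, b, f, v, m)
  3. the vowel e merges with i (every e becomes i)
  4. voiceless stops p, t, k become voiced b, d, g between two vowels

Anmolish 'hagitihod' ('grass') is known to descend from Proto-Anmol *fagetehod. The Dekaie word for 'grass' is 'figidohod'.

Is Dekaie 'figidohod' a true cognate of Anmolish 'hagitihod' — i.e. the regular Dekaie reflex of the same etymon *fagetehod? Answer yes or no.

Derive the expected Dekaie reflex of *fagetehod:
Dekaie: *fagetehod > fegetehod > figitihod > figidihod  (by vowel merger, vowel merger, intervocalic voicing)
The regular Dekaie reflex would be 'figidihod', but the attested form is 'figidohod'. The correspondence is irregular, so they are not cognates (the Dekaie form has a different source).

no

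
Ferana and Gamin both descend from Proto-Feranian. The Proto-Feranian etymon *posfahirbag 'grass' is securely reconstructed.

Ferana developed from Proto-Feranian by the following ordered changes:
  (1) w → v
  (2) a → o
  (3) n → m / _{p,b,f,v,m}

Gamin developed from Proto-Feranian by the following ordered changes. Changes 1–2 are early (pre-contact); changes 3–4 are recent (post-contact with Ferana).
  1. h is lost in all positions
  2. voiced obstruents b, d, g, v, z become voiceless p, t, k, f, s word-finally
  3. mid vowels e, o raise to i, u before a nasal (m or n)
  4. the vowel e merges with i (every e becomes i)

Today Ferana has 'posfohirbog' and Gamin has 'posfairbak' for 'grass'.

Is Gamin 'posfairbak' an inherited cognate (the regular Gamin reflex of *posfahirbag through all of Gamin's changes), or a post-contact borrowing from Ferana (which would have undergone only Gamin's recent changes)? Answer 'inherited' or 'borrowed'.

If inherited, *posfahirbag would pass through all of Gamin's changes:
Gamin: *posfahirbag > posfairbag > posfairbak  (by h-loss, final devoicing)
If borrowed from Ferana 'posfohirbog' after the early changes, it would undergo only the recent ones:
  rule 3 (pre-nasal raising): no change (posfohirbog)
  rule 4 (vowel merger): no change (posfohirbog)
  ⇒ as a loan: posfohirbog
Gamin 'posfairbak' matches the inherited outcome exactly, so it is an inherited cognate, not a loan.

inherited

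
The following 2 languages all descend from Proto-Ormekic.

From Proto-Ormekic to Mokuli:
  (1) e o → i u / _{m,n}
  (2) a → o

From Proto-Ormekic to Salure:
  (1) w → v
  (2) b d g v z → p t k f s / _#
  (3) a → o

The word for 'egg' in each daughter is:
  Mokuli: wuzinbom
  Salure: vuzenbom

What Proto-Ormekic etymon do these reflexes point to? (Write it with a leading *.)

*wuzenbam

Position 1: Mokuli has w, Salure has v. Mokuli preserves w here (none of its changes turn any other segment into w), so the proto-segment is *w.
Position 7: Mokuli has o, Salure has o. Taking the neighbouring segments as reconstructed: Mokuli o can only go back to *a; Salure o could go back to *a or *o — the one source consistent with every daughter is *a.
Position 4: Mokuli has i, Salure has e. Salure preserves e here (none of its changes turn any other segment into e), so the proto-segment is *e.
The remaining positions agree across the daughters. Check the candidate against every language:
Mokuli: *wuzenbam
  wuzenbam → wuzinbam   [pre-nasal raising]
  wuzinbam → wuzinbom   [vowel merger]
  giving Mokuli wuzinbom.
Salure: start from *wuzenbam.
  rule 1 (unconditioned shift): wuzenbam → vuzenbam
  rule 2: no change — vuzenbam
  rule 3 (vowel merger): vuzenbam → vuzenbom
  ⇒ Salure vuzenbom
*wuzenbam is the unique common source.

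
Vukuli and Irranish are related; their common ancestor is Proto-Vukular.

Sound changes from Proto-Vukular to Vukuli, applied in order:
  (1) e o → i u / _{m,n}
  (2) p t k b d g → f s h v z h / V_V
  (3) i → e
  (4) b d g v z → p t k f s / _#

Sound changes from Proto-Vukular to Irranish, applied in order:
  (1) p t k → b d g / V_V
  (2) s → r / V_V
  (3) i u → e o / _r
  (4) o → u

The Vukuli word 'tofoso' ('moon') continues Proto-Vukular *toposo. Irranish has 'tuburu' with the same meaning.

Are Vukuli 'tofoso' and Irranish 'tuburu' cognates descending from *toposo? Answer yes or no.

Derive the expected Irranish reflex of *toposo:
Irranish: *toposo > toboso > toboro > tuburu  (by intervocalic voicing, rhotacism, vowel merger)
Irranish 'tuburu' matches the regular reflex exactly, so the pair is cognate.

yes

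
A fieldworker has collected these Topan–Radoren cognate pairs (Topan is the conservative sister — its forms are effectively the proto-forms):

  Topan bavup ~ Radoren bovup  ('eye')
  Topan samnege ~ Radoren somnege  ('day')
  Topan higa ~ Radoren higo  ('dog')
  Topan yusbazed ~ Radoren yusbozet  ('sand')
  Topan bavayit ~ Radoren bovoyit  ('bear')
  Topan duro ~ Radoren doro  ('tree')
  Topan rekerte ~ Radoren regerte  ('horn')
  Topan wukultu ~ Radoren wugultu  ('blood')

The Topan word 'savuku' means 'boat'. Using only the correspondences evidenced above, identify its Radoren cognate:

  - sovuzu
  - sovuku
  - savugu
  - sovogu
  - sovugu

sovugu

bavup ~ bovup, bavayit ~ bovoyit — Topan a corresponds to Radoren o after a consonant, before a labial obstruent.
wukultu ~ wugultu — Topan k corresponds to Radoren g between vowels (before a back vowel).
Applying these to Topan 'savuku':
  savuku → sovuku   (a→o after a consonant, before a labial obstruent)
  sovuku → sovugu   (k→g between vowels (before a back vowel))
So the Radoren cognate is 'sovugu'.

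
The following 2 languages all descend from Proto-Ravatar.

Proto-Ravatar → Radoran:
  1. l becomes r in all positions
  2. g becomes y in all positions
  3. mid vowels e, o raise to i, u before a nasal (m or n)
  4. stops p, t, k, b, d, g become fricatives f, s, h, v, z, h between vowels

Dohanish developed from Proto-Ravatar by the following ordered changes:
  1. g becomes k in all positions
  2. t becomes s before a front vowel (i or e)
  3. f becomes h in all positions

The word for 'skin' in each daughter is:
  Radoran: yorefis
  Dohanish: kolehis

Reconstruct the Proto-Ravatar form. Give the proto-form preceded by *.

Position 5: Radoran has f, Dohanish has h. Taking the neighbouring segments as reconstructed: Radoran f could go back to *p or *f; Dohanish h could go back to *f or *h — the one source consistent with every daughter is *f.
Position 1: Radoran has y, Dohanish has k. Taking the neighbouring segments as reconstructed: Radoran y could go back to *g or *y; Dohanish k could go back to *k or *g — the one source consistent with every daughter is *g.
This points to *golefis. Verify forward in each daughter:
Radoran: *golefis > gorefis > yorefis  (by unconditioned shift, unconditioned shift)
Dohanish: *golefis > kolefis > kolehis  (by unconditioned shift, unconditioned shift)
*golefis is the unique common source.

*golefis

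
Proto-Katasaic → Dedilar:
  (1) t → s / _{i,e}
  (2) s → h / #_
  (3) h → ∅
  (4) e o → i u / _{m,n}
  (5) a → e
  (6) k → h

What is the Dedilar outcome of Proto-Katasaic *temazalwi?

Dedilar: *temazalwi > semazalwi > hemazalwi > emazalwi > imazalwi > imezelwi  (by palatalisation, debuccalisation, h-loss, pre-nasal raising, vowel merger)

imezelwi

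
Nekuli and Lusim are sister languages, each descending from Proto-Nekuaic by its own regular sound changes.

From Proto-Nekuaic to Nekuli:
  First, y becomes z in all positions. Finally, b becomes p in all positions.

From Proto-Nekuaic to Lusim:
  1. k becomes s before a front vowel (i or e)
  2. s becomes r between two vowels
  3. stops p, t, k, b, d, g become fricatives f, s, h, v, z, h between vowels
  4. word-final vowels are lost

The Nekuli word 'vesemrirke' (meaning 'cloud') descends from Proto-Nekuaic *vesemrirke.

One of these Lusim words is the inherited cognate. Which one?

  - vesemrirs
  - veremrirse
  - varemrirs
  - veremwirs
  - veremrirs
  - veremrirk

veremrirs

Lusim: start from *vesemrirke.
  rule 1 (palatalisation): vesemrirke → vesemrirse
  rule 2 (rhotacism): vesemrirse → veremrirse
  rule 3: no change — veremrirse
  rule 4 (apocope): veremrirse → veremrirs
  ⇒ Lusim veremrirs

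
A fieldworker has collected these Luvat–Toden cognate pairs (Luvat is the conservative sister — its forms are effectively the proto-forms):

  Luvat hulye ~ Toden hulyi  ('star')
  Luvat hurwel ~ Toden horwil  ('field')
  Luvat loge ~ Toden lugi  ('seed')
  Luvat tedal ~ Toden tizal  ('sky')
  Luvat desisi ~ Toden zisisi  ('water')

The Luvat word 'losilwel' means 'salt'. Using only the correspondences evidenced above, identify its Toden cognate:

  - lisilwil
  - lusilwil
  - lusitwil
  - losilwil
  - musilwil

lusilwil

loge ~ lugi — Luvat o corresponds to Toden u after a consonant, before a consonant other than r, m, n, p, b, f, v.
hurwel ~ horwil, tedal ~ tizal — Luvat e corresponds to Toden i after a consonant, before a consonant other than r, m, n, p, b, f, v.
Applying these to Luvat 'losilwel':
  losilwel → lusilwel   (o→u after a consonant, before a consonant other than r, m, n, p, b, f, v)
  lusilwel → lusilwil   (e→i after a consonant, before a consonant other than r, m, n, p, b, f, v)
So the Toden cognate is 'lusilwil'.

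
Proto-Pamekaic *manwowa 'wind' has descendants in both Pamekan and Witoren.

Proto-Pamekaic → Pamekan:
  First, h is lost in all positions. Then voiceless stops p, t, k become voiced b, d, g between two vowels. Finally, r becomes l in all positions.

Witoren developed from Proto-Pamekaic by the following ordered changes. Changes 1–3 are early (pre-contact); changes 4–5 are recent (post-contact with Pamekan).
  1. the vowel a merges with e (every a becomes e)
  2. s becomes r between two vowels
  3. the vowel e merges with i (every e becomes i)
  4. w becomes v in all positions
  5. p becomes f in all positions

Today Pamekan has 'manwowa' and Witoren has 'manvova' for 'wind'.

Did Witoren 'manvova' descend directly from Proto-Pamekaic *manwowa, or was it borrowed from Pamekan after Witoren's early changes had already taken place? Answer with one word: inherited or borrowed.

If inherited, *manwowa would pass through all of Witoren's changes:
Witoren: *manwowa
  manwowa → menwowe   [vowel merger]
  menwowe (rule 2 does not apply)
  menwowe → minwowi   [vowel merger]
  minwowi → minvovi   [unconditioned shift]
  minvovi (rule 5 does not apply)
  giving Witoren minvovi.
If borrowed from Pamekan 'manwowa' after the early changes, it would undergo only the recent ones:
  rule 4 (unconditioned shift): manwowa → manvova
  rule 5 (unconditioned shift): no change (manvova)
  ⇒ as a loan: manvova
Witoren 'manvova' matches the loan outcome 'manvova', not the inherited 'minvovi' — it skipped the early Witoren changes, so it was borrowed from Pamekan.

borrowed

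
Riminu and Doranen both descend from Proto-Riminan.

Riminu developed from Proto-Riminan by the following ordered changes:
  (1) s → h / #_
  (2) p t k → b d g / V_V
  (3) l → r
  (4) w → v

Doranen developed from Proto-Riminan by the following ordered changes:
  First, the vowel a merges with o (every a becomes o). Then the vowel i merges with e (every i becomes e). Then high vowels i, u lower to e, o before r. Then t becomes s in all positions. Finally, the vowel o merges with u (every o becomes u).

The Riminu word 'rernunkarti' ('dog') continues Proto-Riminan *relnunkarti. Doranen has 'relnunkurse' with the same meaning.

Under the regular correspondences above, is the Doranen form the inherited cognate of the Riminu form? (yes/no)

Derive the expected Doranen reflex of *relnunkarti:
Doranen: *relnunkarti
  relnunkarti → relnunkorti   [vowel merger]
  relnunkorti → relnunkorte   [vowel merger]
  relnunkorte (rule 3 does not apply)
  relnunkorte → relnunkorse   [unconditioned shift]
  relnunkorse → relnunkurse   [vowel merger]
  giving Doranen relnunkurse.
Doranen 'relnunkurse' matches the regular reflex exactly, so the pair is cognate.

yes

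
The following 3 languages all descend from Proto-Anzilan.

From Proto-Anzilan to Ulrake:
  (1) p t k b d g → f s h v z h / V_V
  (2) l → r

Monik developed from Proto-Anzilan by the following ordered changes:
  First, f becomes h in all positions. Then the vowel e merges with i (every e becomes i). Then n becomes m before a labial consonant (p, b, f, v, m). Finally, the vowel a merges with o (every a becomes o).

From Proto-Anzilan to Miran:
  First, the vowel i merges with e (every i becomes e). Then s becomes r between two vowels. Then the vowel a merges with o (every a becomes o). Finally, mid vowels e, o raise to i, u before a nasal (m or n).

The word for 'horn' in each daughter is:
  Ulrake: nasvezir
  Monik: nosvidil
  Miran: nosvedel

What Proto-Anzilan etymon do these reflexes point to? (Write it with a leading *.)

Position 2: Ulrake has a, Monik has o, Miran has o. Ulrake preserves a here (none of its changes turn any other segment into a), so the proto-segment is *a.
Position 5: Ulrake has e, Monik has i, Miran has e. Ulrake preserves e here (none of its changes turn any other segment into e), so the proto-segment is *e.
Position 6: Ulrake has z, Monik has d, Miran has d. Monik preserves d here (none of its changes turn any other segment into d), so the proto-segment is *d.
This points to *nasvedil. Verify forward in each daughter:
Ulrake: *nasvedil
  nasvedil → nasvezil   [intervocalic lenition]
  nasvezil → nasvezir   [unconditioned shift]
  giving Ulrake nasvezir.
Monik: start from *nasvedil.
  rule 1: no change — nasvedil
  rule 2 (vowel merger): nasvedil → nasvidil
  rule 3: no change — nasvidil
  rule 4 (vowel merger): nasvidil → nosvidil
  ⇒ Monik nosvidil
Miran: *nasvedil > nasvedel > nosvedel  (by vowel merger, vowel merger)
Only *nasvedil yields all of Ulrake nasvezir, Monik nosvidil, Miran nosvedel.

*nasvedil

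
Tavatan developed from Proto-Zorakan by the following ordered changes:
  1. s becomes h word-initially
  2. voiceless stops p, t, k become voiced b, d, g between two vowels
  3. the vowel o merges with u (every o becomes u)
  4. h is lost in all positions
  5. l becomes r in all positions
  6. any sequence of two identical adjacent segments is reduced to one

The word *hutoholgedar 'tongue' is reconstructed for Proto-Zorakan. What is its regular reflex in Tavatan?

udurgedar

Tavatan: *hutoholgedar > hudoholgedar > huduhulgedar > uduulgedar > uduurgedar > udurgedar  (by intervocalic voicing, vowel merger, h-loss, unconditioned shift, degemination)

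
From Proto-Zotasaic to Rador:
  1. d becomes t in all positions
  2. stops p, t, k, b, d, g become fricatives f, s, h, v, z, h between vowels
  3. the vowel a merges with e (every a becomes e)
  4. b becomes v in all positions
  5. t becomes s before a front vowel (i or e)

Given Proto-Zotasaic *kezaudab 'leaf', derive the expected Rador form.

Rador: *kezaudab > kezautab > kezausab > kezeuseb > kezeusev  (by unconditioned shift, intervocalic lenition, vowel merger, unconditioned shift)

kezeusev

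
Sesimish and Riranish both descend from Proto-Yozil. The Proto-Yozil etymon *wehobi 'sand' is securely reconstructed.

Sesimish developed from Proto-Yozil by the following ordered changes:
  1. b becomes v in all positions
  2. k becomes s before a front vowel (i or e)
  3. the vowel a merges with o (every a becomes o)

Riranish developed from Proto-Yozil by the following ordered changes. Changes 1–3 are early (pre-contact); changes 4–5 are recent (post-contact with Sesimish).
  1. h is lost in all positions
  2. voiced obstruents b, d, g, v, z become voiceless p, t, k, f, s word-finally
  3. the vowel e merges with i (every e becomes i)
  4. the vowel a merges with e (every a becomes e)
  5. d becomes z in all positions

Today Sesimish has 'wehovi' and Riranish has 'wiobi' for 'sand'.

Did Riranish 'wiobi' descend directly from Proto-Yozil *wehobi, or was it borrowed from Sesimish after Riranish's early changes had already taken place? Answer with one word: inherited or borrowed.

inherited

If inherited, *wehobi would pass through all of Riranish's changes:
Riranish: *wehobi > weobi > wiobi  (by h-loss, vowel merger)
If borrowed from Sesimish 'wehovi' after the early changes, it would undergo only the recent ones:
  rule 4 (vowel merger): no change (wehovi)
  rule 5 (unconditioned shift): no change (wehovi)
  ⇒ as a loan: wehovi
Riranish 'wiobi' matches the inherited outcome exactly, so it is an inherited cognate, not a loan.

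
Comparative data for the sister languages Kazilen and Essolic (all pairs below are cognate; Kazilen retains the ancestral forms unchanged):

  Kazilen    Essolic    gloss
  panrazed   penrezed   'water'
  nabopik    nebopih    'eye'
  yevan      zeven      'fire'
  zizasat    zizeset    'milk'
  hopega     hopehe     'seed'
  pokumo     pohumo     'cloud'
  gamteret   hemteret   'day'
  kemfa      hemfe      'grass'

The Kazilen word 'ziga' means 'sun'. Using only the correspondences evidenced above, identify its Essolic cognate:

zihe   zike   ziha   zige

hopega ~ hopehe — Kazilen g corresponds to Essolic h between vowels (before a back vowel).
hopega ~ hopehe, kemfa ~ hemfe — Kazilen a corresponds to Essolic e word-finally.
Applying these to Kazilen 'ziga':
  ziga → ziha   (g→h between vowels (before a back vowel))
  ziha → zihe   (a→e word-finally)
So the Essolic cognate is 'zihe'.

zihe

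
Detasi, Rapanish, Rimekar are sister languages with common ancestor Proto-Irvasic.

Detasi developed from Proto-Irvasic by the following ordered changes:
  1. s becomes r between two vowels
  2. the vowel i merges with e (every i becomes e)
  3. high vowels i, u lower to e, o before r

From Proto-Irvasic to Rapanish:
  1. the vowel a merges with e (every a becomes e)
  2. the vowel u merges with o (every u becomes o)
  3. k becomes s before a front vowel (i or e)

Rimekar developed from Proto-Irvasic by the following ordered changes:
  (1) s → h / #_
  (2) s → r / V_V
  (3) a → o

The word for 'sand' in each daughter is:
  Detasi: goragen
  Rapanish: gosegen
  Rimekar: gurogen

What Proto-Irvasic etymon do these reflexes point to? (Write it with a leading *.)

Position 4: Detasi has a, Rapanish has e, Rimekar has o. Detasi preserves a here (none of its changes turn any other segment into a), so the proto-segment is *a.
Position 3: Detasi has r, Rapanish has s, Rimekar has r. Taking the neighbouring segments as reconstructed: Detasi r could go back to *s or *r; Rapanish s could go back to *k or *s; Rimekar r could go back to *s or *r — the one source consistent with every daughter is *s.
Continuing position by position gives *gusagen; check it forward:
Detasi: start from *gusagen.
  rule 1 (rhotacism): gusagen → guragen
  rule 2: no change — guragen
  rule 3 (pre-rhotic lowering): guragen → goragen
  ⇒ Detasi goragen
Rapanish: start from *gusagen.
  rule 1 (vowel merger): gusagen → gusegen
  rule 2 (vowel merger): gusegen → gosegen
  rule 3: no change — gosegen
  ⇒ Rapanish gosegen
Rimekar: *gusagen
  gusagen (rule 1 does not apply)
  gusagen → guragen   [rhotacism]
  guragen → gurogen   [vowel merger]
  giving Rimekar gurogen.
No other proto-form is consistent with every reflex, so the reconstruction is *gusagen.

*gusagen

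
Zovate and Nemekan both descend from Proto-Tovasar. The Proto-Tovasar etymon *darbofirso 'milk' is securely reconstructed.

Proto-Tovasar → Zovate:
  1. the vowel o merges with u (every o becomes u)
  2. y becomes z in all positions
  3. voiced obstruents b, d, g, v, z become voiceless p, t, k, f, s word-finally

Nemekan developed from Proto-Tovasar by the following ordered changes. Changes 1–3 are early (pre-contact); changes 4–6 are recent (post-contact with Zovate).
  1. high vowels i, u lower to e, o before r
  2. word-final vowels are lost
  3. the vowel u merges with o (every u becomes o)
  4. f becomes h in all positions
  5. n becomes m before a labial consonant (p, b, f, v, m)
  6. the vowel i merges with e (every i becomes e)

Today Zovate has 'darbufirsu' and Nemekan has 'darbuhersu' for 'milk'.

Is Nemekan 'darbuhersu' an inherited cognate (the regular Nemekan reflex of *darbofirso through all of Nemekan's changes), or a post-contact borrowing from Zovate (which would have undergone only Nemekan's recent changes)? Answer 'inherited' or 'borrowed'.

borrowed

If inherited, *darbofirso would pass through all of Nemekan's changes:
Nemekan: *darbofirso
  darbofirso → darboferso   [pre-rhotic lowering]
  darboferso → darbofers   [apocope]
  darbofers (rule 3 does not apply)
  darbofers → darbohers   [unconditioned shift]
  darbohers (rule 5 does not apply)
  darbohers (rule 6 does not apply)
  giving Nemekan darbohers.
If borrowed from Zovate 'darbufirsu' after the early changes, it would undergo only the recent ones:
  rule 4 (unconditioned shift): darbufirsu → darbuhirsu
  rule 5 (nasal place assimilation): no change (darbuhirsu)
  rule 6 (vowel merger): darbuhirsu → darbuhersu
  ⇒ as a loan: darbuhersu
Nemekan 'darbuhersu' matches the loan outcome 'darbuhersu', not the inherited 'darbohers' — it skipped the early Nemekan changes, so it was borrowed from Zovate.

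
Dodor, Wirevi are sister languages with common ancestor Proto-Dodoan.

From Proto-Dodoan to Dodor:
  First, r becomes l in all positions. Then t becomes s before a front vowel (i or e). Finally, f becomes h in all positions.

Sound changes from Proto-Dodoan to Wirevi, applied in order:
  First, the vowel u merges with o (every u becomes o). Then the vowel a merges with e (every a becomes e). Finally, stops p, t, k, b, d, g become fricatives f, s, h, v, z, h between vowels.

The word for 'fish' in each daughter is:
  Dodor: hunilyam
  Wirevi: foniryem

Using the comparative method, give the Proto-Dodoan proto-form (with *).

Position 2: Dodor has u, Wirevi has o. Dodor preserves u here (none of its changes turn any other segment into u), so the proto-segment is *u.
Position 1: Dodor has h, Wirevi has f. Taking the neighbouring segments as reconstructed: Dodor h could go back to *f or *h; Wirevi f can only go back to *f — the one source consistent with every daughter is *f.
Position 5: Dodor has l, Wirevi has r. Wirevi preserves r here (none of its changes turn any other segment into r), so the proto-segment is *r.
Continuing position by position gives *funiryam; check it forward:
Dodor: *funiryam > funilyam > hunilyam  (by unconditioned shift, unconditioned shift)
Wirevi: start from *funiryam.
  rule 1 (vowel merger): funiryam → foniryam
  rule 2 (vowel merger): foniryam → foniryem
  rule 3: no change — foniryem
  ⇒ Wirevi foniryem
No other proto-form is consistent with every reflex, so the reconstruction is *funiryam.

*funiryam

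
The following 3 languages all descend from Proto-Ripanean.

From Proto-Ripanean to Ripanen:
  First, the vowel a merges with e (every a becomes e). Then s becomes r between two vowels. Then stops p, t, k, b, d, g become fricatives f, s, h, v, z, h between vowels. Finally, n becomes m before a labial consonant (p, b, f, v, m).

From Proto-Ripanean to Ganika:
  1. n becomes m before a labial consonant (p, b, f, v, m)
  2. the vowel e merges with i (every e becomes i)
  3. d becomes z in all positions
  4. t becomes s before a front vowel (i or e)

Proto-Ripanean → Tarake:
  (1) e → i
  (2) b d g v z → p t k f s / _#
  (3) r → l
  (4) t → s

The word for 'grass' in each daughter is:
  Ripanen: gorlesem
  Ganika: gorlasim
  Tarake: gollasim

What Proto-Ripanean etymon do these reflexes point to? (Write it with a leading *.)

Position 6: Ripanen has s, Ganika has s, Tarake has s. Taking the neighbouring segments as reconstructed: Ripanen s can only go back to *t; Ganika s could go back to *t or *s; Tarake s could go back to *t or *s — the one source consistent with every daughter is *t.
Position 7: Ripanen has e, Ganika has i, Tarake has i. Taking the neighbouring segments as reconstructed: Ripanen e could go back to *a or *e; Ganika i could go back to *e or *i; Tarake i could go back to *e or *i — the one source consistent with every daughter is *e.
Position 3: Ripanen has r, Ganika has r, Tarake has l. Ganika preserves r here (none of its changes turn any other segment into r), so the proto-segment is *r.
Continuing position by position gives *gorlatem; check it forward:
Ripanen: *gorlatem > gorletem > gorlesem  (by vowel merger, intervocalic lenition)
Ganika: start from *gorlatem.
  rule 1: no change — gorlatem
  rule 2 (vowel merger): gorlatem → gorlatim
  rule 3: no change — gorlatim
  rule 4 (palatalisation): gorlatim → gorlasim
  ⇒ Ganika gorlasim
Tarake: *gorlatem
  gorlatem → gorlatim   [vowel merger]
  gorlatim (rule 2 does not apply)
  gorlatim → gollatim   [unconditioned shift]
  gollatim → gollasim   [unconditioned shift]
  giving Tarake gollasim.
Only *gorlatem yields all of Ripanen gorlesem, Ganika gorlasim, Tarake gollasim.

*gorlatem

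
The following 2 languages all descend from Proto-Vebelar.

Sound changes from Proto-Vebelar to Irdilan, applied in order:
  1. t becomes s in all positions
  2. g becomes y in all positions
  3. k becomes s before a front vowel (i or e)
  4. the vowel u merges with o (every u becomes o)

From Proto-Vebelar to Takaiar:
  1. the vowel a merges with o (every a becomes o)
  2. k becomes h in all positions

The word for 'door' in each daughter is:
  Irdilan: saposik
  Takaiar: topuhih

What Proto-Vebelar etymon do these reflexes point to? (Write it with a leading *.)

*tapukik

Position 4: Irdilan has o, Takaiar has u. Takaiar preserves u here (none of its changes turn any other segment into u), so the proto-segment is *u.
Position 5: Irdilan has s, Takaiar has h. Taking the neighbouring segments as reconstructed: Irdilan s could go back to *t or *k or *s; Takaiar h could go back to *k or *h — the one source consistent with every daughter is *k.
This points to *tapukik. Verify forward in each daughter:
Irdilan: start from *tapukik.
  rule 1 (unconditioned shift): tapukik → sapukik
  rule 2: no change — sapukik
  rule 3 (palatalisation): sapukik → sapusik
  rule 4 (vowel merger): sapusik → saposik
  ⇒ Irdilan saposik
Takaiar: start from *tapukik.
  rule 1 (vowel merger): tapukik → topukik
  rule 2 (unconditioned shift): topukik → topuhih
  ⇒ Takaiar topuhih
No other proto-form is consistent with every reflex, so the reconstruction is *tapukik.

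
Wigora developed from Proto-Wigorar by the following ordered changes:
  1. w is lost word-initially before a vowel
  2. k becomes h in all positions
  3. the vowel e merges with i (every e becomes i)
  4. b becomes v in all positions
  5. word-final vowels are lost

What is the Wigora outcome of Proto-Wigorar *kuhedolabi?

huhidolav

Wigora: *kuhedolabi
  kuhedolabi (rule 1 does not apply)
  kuhedolabi → huhedolabi   [unconditioned shift]
  huhedolabi → huhidolabi   [vowel merger]
  huhidolabi → huhidolavi   [unconditioned shift]
  huhidolavi → huhidolav   [apocope]
  giving Wigora huhidolav.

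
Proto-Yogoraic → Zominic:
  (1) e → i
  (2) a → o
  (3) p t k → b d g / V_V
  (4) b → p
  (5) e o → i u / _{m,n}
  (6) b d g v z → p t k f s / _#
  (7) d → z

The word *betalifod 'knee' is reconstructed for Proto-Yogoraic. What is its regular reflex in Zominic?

pizolifot

Zominic: *betalifod > bitalifod > bitolifod > bidolifod > pidolifod > pidolifot > pizolifot  (by vowel merger, vowel merger, intervocalic voicing, unconditioned shift, final devoicing, unconditioned shift)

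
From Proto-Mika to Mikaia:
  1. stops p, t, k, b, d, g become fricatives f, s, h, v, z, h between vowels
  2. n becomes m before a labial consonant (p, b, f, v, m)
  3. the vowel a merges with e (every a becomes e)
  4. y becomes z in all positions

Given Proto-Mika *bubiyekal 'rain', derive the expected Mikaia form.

Mikaia: start from *bubiyekal.
  rule 1 (intervocalic lenition): bubiyekal → buviyehal
  rule 2: no change — buviyehal
  rule 3 (vowel merger): buviyehal → buviyehel
  rule 4 (unconditioned shift): buviyehel → buvizehel
  ⇒ Mikaia buvizehel

buvizehel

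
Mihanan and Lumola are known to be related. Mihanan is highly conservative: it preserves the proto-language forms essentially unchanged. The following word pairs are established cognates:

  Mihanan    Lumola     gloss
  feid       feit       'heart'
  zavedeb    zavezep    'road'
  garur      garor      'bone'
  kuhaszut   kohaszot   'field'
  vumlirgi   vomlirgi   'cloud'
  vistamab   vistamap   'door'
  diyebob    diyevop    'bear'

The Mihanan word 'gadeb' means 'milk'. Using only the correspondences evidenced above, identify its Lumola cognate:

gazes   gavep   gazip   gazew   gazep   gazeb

gazep

zavedeb ~ zavezep — Mihanan d corresponds to Lumola z between vowels (before a front vowel).
zavedeb ~ zavezep, vistamab ~ vistamap — Mihanan b corresponds to Lumola p word-finally.
Applying these to Mihanan 'gadeb':
  gadeb → gazeb   (d→z between vowels (before a front vowel))
  gazeb → gazep   (b→p word-finally)
So the Lumola cognate is 'gazep'.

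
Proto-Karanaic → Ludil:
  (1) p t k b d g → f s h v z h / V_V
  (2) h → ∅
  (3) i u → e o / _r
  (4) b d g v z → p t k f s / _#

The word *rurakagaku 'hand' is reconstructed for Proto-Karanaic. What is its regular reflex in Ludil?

roraaau

Ludil: *rurakagaku
  rurakagaku → rurahahahu   [intervocalic lenition]
  rurahahahu → ruraaau   [h-loss]
  ruraaau → roraaau   [pre-rhotic lowering]
  roraaau (rule 4 does not apply)
  giving Ludil roraaau.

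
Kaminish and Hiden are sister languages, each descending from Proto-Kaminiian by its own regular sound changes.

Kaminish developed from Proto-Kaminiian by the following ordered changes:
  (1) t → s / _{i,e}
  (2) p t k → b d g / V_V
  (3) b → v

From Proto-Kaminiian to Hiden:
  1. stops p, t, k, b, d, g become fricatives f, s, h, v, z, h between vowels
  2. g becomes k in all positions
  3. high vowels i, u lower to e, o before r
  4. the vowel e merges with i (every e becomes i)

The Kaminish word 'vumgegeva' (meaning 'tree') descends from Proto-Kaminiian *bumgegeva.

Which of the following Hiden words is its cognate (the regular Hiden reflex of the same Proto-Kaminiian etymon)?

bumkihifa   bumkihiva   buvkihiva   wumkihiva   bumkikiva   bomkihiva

bumkihiva

Hiden: *bumgegeva
  bumgegeva → bumgeheva   [intervocalic lenition]
  bumgeheva → bumkeheva   [unconditioned shift]
  bumkeheva (rule 3 does not apply)
  bumkeheva → bumkihiva   [vowel merger]
  giving Hiden bumkihiva.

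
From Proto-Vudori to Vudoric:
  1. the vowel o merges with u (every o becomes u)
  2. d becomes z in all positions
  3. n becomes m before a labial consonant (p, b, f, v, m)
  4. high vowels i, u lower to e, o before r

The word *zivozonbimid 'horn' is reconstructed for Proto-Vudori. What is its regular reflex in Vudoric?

Vudoric: *zivozonbimid
  zivozonbimid → zivuzunbimid   [vowel merger]
  zivuzunbimid → zivuzunbimiz   [unconditioned shift]
  zivuzunbimiz → zivuzumbimiz   [nasal place assimilation]
  zivuzumbimiz (rule 4 does not apply)
  giving Vudoric zivuzumbimiz.

zivuzumbimiz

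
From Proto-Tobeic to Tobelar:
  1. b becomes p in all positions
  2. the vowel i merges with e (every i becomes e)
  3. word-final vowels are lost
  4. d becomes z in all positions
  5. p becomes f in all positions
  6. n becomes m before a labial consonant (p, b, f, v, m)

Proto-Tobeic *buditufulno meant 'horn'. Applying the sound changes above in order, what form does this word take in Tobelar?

fuzetufuln

Tobelar: start from *buditufulno.
  rule 1 (unconditioned shift): buditufulno → puditufulno
  rule 2 (vowel merger): puditufulno → pudetufulno
  rule 3 (apocope): pudetufulno → pudetufuln
  rule 4 (unconditioned shift): pudetufuln → puzetufuln
  rule 5 (unconditioned shift): puzetufuln → fuzetufuln
  rule 6: no change — fuzetufuln
  ⇒ Tobelar fuzetufuln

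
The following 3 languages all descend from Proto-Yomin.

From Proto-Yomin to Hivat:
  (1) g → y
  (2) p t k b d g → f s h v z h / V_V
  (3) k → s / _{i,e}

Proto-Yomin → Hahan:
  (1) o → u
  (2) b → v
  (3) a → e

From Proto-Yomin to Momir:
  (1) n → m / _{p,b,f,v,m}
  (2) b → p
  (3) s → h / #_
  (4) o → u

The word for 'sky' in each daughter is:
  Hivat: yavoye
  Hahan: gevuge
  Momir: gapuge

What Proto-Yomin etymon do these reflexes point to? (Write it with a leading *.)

*gaboge

Position 4: Hivat has o, Hahan has u, Momir has u. Hivat preserves o here (none of its changes turn any other segment into o), so the proto-segment is *o.
Position 3: Hivat has v, Hahan has v, Momir has p. Taking the neighbouring segments as reconstructed: Hivat v could go back to *b or *v; Hahan v could go back to *b or *v; Momir p could go back to *p or *b — the one source consistent with every daughter is *b.
Position 5: Hivat has y, Hahan has g, Momir has g. Hahan preserves g here (none of its changes turn any other segment into g), so the proto-segment is *g.
Verify the candidate proto-form against each daughter:
Hivat: *gaboge > yaboye > yavoye  (by unconditioned shift, intervocalic lenition)
Hahan: *gaboge > gabuge > gavuge > gevuge  (by vowel merger, unconditioned shift, vowel merger)
Momir: *gaboge > gapoge > gapuge  (by unconditioned shift, vowel merger)
Only *gaboge yields all of Hivat yavoye, Hahan gevuge, Momir gapuge.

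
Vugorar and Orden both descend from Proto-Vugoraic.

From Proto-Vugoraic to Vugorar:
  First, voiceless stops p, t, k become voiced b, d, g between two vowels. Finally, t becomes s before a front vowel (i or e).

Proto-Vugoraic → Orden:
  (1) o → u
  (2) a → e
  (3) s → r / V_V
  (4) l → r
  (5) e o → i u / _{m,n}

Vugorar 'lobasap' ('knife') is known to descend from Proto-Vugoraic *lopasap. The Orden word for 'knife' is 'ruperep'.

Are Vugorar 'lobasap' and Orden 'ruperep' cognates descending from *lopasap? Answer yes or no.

yes

Derive the expected Orden reflex of *lopasap:
Orden: *lopasap
  lopasap → lupasap   [vowel merger]
  lupasap → lupesep   [vowel merger]
  lupesep → luperep   [rhotacism]
  luperep → ruperep   [unconditioned shift]
  ruperep (rule 5 does not apply)
  giving Orden ruperep.
Orden 'ruperep' matches the regular reflex exactly, so the pair is cognate.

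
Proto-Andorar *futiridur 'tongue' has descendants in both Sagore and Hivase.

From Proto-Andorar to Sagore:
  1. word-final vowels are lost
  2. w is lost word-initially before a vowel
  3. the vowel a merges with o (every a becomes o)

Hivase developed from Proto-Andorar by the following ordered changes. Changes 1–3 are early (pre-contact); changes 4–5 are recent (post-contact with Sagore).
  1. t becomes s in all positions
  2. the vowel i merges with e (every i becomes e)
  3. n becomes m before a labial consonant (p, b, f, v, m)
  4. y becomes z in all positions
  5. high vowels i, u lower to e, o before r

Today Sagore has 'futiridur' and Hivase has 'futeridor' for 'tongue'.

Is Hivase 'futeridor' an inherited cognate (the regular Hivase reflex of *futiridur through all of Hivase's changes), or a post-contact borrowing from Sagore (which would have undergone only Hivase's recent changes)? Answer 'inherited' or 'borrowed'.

If inherited, *futiridur would pass through all of Hivase's changes:
Hivase: *futiridur > fusiridur > fuseredur > fuseredor  (by unconditioned shift, vowel merger, pre-rhotic lowering)
If borrowed from Sagore 'futiridur' after the early changes, it would undergo only the recent ones:
  rule 4 (unconditioned shift): no change (futiridur)
  rule 5 (pre-rhotic lowering): futiridur → futeridor
  ⇒ as a loan: futeridor
Hivase 'futeridor' matches the loan outcome 'futeridor', not the inherited 'fuseredor' — it skipped the early Hivase changes, so it was borrowed from Sagore.

borrowed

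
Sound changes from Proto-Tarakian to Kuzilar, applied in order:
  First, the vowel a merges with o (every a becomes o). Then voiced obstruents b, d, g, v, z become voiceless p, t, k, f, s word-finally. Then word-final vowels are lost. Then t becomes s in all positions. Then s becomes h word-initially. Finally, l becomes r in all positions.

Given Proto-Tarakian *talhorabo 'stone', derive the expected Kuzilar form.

horhorob

Kuzilar: *talhorabo > tolhorobo > tolhorob > solhorob > holhorob > horhorob  (by vowel merger, apocope, unconditioned shift, debuccalisation, unconditioned shift)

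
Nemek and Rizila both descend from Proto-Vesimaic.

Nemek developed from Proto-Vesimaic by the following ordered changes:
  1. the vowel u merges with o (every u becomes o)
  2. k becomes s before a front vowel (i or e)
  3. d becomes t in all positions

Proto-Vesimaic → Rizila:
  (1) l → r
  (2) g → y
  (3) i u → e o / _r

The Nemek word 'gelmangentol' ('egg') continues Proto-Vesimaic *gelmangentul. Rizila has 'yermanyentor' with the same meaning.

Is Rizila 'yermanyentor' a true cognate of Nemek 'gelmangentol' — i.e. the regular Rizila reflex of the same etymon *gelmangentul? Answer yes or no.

yes

Derive the expected Rizila reflex of *gelmangentul:
Rizila: start from *gelmangentul.
  rule 1 (unconditioned shift): gelmangentul → germangentur
  rule 2 (unconditioned shift): germangentur → yermanyentur
  rule 3 (pre-rhotic lowering): yermanyentur → yermanyentor
  ⇒ Rizila yermanyentor
Rizila 'yermanyentor' matches the regular reflex exactly, so the pair is cognate.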